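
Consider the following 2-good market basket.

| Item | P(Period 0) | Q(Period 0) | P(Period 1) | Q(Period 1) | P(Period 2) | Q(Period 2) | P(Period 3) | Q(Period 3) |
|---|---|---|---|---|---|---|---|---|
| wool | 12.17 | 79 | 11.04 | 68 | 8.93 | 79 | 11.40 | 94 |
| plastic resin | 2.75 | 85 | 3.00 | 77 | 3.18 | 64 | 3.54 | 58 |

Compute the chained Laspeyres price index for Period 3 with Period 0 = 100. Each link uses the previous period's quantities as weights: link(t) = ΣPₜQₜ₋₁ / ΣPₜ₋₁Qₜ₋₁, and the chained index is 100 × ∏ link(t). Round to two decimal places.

101.50

Link Period 0→Period 1:
ΣP(Period 1)Q(Period 0) = 11.04×79 + 3.00×85 = 872.16 + 255 = 1127.16
ΣP(Period 0)Q(Period 0) = 12.17×79 + 2.75×85 = 961.43 + 233.75 = 1195.18
link = 1127.16/1195.18 = 0.943088
Link Period 1→Period 2:
ΣP(Period 2)Q(Period 1) = 8.93×68 + 3.18×77 = 607.24 + 244.86 = 852.1
ΣP(Period 1)Q(Period 1) = 11.04×68 + 3.00×77 = 750.72 + 231 = 981.72
link = 852.1/981.72 = 0.867966
Link Period 2→Period 3:
ΣP(Period 3)Q(Period 2) = 11.40×79 + 3.54×64 = 900.6 + 226.56 = 1127.16
ΣP(Period 2)Q(Period 2) = 8.93×79 + 3.18×64 = 705.47 + 203.52 = 908.99
link = 1127.16/908.99 = 1.240014
Chained index = 100 × 0.943088 × 0.867966 × 1.240014 = 101.5036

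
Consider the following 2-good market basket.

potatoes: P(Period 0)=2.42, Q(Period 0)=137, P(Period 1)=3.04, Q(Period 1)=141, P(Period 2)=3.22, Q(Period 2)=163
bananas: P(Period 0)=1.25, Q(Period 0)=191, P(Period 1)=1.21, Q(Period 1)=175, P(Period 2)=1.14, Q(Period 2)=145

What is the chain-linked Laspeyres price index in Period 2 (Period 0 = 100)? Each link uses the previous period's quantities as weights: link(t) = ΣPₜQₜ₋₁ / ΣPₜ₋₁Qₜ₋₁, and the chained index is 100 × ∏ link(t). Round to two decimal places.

115.88

Link Period 0→Period 1:
ΣP(Period 1)Q(Period 0) = 3.04×137 + 1.21×191 = 416.48 + 231.11 = 647.59
ΣP(Period 0)Q(Period 0) = 2.42×137 + 1.25×191 = 331.54 + 238.75 = 570.29
link = 647.59/570.29 = 1.135545
Link Period 1→Period 2:
ΣP(Period 2)Q(Period 1) = 3.22×141 + 1.14×175 = 454.02 + 199.5 = 653.52
ΣP(Period 1)Q(Period 1) = 3.04×141 + 1.21×175 = 428.64 + 211.75 = 640.39
link = 653.52/640.39 = 1.020503
Chained index = 100 × 1.135545 × 1.020503 = 115.8827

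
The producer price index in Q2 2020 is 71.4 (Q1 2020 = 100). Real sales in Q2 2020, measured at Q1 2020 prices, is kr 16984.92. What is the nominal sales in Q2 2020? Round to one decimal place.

Nominal = Real × (Index/100) = 16984.92 × (71.4/100)
        = 16984.92 × 0.714 = 12127.2329

12127.2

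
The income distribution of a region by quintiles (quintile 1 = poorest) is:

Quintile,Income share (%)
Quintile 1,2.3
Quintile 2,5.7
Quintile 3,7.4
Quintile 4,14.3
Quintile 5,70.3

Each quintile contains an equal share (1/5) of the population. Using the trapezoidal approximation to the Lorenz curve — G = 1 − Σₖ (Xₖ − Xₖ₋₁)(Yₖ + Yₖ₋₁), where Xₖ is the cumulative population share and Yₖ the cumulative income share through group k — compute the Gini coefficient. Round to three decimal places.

Cumulative income shares Yₖ: 0.0230, 0.0800, 0.1540, 0.2970, 1.0000
Σ (Xₖ−Xₖ₋₁)(Yₖ+Yₖ₋₁) = (1/5)(0.0230+0.0000) + (1/5)(0.0800+0.0230) + (1/5)(0.1540+0.0800) + (1/5)(0.2970+0.1540) + (1/5)(1.0000+0.2970)
  = 0.0046 + 0.0206 + 0.0468 + 0.0902 + 0.2594 = 0.4216
G = 1 − 0.4216 = 0.5784

0.578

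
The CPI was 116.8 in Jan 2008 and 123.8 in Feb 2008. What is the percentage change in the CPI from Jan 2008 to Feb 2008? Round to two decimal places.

5.99%

Change = (123.8 − 116.8) / 116.8 × 100
       = 7.0 / 116.8 × 100 = 5.9932%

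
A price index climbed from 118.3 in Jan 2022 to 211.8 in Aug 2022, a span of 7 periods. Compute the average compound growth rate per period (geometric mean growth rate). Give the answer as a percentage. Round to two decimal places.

8.68%

Growth factor = (211.8/118.3)^(1/7) = (1.790363)^(1/7) = 1.086762
Growth rate = 1.086762 − 1 = 0.086762 = 8.6762%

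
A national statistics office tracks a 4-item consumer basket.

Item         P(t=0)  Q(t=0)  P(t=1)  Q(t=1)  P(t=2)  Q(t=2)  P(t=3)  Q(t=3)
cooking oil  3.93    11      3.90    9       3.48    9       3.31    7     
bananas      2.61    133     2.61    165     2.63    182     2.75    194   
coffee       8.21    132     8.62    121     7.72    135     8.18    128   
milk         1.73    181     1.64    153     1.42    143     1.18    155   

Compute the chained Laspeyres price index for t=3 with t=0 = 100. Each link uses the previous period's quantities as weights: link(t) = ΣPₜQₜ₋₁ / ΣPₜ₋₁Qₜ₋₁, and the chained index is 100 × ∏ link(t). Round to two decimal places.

Link t=0→t=1:
ΣP(t=1)Q(t=0) = 3.90×11 + 2.61×133 + 8.62×132 + 1.64×181 = 42.9 + 347.13 + 1137.84 + 296.84 = 1824.71
ΣP(t=0)Q(t=0) = 3.93×11 + 2.61×133 + 8.21×132 + 1.73×181 = 43.23 + 347.13 + 1083.72 + 313.13 = 1787.21
link = 1824.71/1787.21 = 1.020982
Link t=1→t=2:
ΣP(t=2)Q(t=1) = 3.48×9 + 2.63×165 + 7.72×121 + 1.42×153 = 31.32 + 433.95 + 934.12 + 217.26 = 1616.65
ΣP(t=1)Q(t=1) = 3.90×9 + 2.61×165 + 8.62×121 + 1.64×153 = 35.1 + 430.65 + 1043.02 + 250.92 = 1759.69
link = 1616.65/1759.69 = 0.918713
Link t=2→t=3:
ΣP(t=3)Q(t=2) = 3.31×9 + 2.75×182 + 8.18×135 + 1.18×143 = 29.79 + 500.5 + 1104.3 + 168.74 = 1803.33
ΣP(t=2)Q(t=2) = 3.48×9 + 2.63×182 + 7.72×135 + 1.42×143 = 31.32 + 478.66 + 1042.2 + 203.06 = 1755.24
link = 1803.33/1755.24 = 1.027398
Chained index = 100 × 1.020982 × 0.918713 × 1.027398 = 96.3689

96.37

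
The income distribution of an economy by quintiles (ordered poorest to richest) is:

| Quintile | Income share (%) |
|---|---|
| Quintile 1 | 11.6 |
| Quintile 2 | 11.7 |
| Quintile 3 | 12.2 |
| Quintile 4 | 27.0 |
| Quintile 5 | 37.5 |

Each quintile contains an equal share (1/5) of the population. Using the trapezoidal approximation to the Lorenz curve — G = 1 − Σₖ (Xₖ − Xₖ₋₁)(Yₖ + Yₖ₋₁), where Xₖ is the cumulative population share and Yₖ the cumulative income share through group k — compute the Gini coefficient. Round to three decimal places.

0.268

Cumulative income shares Yₖ: 0.1160, 0.2330, 0.3550, 0.6250, 1.0000
Σ (Xₖ−Xₖ₋₁)(Yₖ+Yₖ₋₁) = (1/5)(0.1160+0.0000) + (1/5)(0.2330+0.1160) + (1/5)(0.3550+0.2330) + (1/5)(0.6250+0.3550) + (1/5)(1.0000+0.6250)
  = 0.0232 + 0.0698 + 0.1176 + 0.1960 + 0.3250 = 0.7316
G = 1 − 0.7316 = 0.2684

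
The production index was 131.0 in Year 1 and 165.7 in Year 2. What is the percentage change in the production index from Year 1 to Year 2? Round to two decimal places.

26.49%

Change = (165.7 − 131.0) / 131.0 × 100
       = 34.7 / 131.0 × 100 = 26.4885%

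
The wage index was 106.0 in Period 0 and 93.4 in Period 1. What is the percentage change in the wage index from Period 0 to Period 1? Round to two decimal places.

-11.89%

Change = (93.4 − 106.0) / 106.0 × 100
       = -12.6 / 106.0 × 100 = -11.8868%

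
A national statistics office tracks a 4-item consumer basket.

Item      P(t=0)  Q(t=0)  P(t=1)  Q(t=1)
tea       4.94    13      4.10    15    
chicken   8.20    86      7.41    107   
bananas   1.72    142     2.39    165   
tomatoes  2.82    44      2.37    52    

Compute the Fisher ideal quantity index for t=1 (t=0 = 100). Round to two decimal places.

121.21

Laspeyres component (base-period weights):
ΣP(t=0)Q(t=1) = 4.94×15 + 8.20×107 + 1.72×165 + 2.82×52 = 74.1 + 877.4 + 283.8 + 146.64 = 1381.94
ΣP(t=0)Q(t=0) = 4.94×13 + 8.20×86 + 1.72×142 + 2.82×44 = 64.22 + 705.2 + 244.24 + 124.08 = 1137.74
L = 1381.94 / 1137.74 × 100 = 121.4636
Paasche component (current-period weights):
ΣP(t=1)Q(t=1) = 4.10×15 + 7.41×107 + 2.39×165 + 2.37×52 = 61.5 + 792.87 + 394.35 + 123.24 = 1371.96
ΣP(t=1)Q(t=0) = 4.10×13 + 7.41×86 + 2.39×142 + 2.37×44 = 53.3 + 637.26 + 339.38 + 104.28 = 1134.22
P = 1371.96 / 1134.22 × 100 = 120.9607
Fisher = √(L × P) = √(121.4636 × 120.9607) = 121.2119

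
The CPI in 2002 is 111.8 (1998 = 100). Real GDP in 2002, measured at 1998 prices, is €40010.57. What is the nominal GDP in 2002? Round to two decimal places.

44731.82

Nominal = Real × (Index/100) = 40010.57 × (111.8/100)
        = 40010.57 × 1.118 = 44731.8173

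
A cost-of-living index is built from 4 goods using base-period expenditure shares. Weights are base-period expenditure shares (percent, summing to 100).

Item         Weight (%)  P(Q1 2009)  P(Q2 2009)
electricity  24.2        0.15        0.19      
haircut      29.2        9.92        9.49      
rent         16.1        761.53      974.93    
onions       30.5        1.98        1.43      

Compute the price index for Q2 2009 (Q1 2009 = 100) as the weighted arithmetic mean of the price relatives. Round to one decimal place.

electricity: 24.2 × (0.19/0.15) = 24.2 × 1.266667 = 30.6533
haircut: 29.2 × (9.49/9.92) = 29.2 × 0.956653 = 27.9343
rent: 16.1 × (974.93/761.53) = 16.1 × 1.280225 = 20.6116
onions: 30.5 × (1.43/1.98) = 30.5 × 0.722222 = 22.0278
Index = Σ wᵢ·(p₁ᵢ/p₀ᵢ) = 30.6533 + 27.9343 + 20.6116 + 22.0278 = 101.2270

101.2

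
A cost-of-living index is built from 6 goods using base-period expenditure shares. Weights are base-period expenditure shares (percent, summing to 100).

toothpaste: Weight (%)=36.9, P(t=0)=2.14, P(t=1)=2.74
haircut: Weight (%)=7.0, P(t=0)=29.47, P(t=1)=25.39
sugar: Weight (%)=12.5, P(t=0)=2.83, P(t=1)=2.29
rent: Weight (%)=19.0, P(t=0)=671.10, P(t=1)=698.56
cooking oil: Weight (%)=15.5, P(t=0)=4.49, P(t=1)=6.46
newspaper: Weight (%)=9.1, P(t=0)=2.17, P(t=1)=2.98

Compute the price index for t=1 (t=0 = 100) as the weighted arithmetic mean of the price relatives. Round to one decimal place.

toothpaste: 36.9 × (2.74/2.14) = 36.9 × 1.280374 = 47.2458
haircut: 7.0 × (25.39/29.47) = 7.0 × 0.861554 = 6.0309
sugar: 12.5 × (2.29/2.83) = 12.5 × 0.809187 = 10.1148
rent: 19.0 × (698.56/671.10) = 19.0 × 1.040918 = 19.7774
cooking oil: 15.5 × (6.46/4.49) = 15.5 × 1.438753 = 22.3007
newspaper: 9.1 × (2.98/2.17) = 9.1 × 1.373272 = 12.4968
Index = Σ wᵢ·(p₁ᵢ/p₀ᵢ) = 47.2458 + 6.0309 + 10.1148 + 19.7774 + 22.3007 + 12.4968 = 117.9664

118.0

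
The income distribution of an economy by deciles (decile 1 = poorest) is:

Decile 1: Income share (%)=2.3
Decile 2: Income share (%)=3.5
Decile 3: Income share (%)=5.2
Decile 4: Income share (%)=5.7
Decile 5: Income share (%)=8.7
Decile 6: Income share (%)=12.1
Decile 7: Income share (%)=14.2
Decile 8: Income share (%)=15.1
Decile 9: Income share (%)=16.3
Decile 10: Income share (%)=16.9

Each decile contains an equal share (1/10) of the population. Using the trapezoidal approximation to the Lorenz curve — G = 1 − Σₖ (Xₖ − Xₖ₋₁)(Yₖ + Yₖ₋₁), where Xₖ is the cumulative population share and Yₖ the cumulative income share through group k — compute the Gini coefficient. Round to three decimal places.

Cumulative income shares Yₖ: 0.0230, 0.0580, 0.1100, 0.1670, 0.2540, 0.3750, 0.5170, 0.6680, 0.8310, 1.0000
Σ (Xₖ−Xₖ₋₁)(Yₖ+Yₖ₋₁) = (1/10)(0.0230+0.0000) + (1/10)(0.0580+0.0230) + (1/10)(0.1100+0.0580) + (1/10)(0.1670+0.1100) + (1/10)(0.2540+0.1670) + (1/10)(0.3750+0.2540) + (1/10)(0.5170+0.3750) + (1/10)(0.6680+0.5170) + (1/10)(0.8310+0.6680) + (1/10)(1.0000+0.8310)
  = 0.0023 + 0.0081 + 0.0168 + 0.0277 + 0.0421 + 0.0629 + 0.0892 + 0.1185 + 0.1499 + 0.1831 = 0.7006
G = 1 − 0.7006 = 0.2994

0.299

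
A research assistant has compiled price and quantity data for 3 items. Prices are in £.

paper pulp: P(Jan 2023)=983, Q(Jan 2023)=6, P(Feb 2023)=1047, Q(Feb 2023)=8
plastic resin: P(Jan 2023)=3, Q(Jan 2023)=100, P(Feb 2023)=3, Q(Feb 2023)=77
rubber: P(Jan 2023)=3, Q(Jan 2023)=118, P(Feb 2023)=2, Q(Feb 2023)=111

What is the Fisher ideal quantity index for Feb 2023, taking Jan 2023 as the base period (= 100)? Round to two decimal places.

129.06

Laspeyres component (base-period weights):
ΣP(Jan 2023)Q(Feb 2023) = 983×8 + 3×77 + 3×111 = 7864 + 231 + 333 = 8428
ΣP(Jan 2023)Q(Jan 2023) = 983×6 + 3×100 + 3×118 = 5898 + 300 + 354 = 6552
L = 8428 / 6552 × 100 = 128.6325
Paasche component (current-period weights):
ΣP(Feb 2023)Q(Feb 2023) = 1047×8 + 3×77 + 2×111 = 8376 + 231 + 222 = 8829
ΣP(Feb 2023)Q(Jan 2023) = 1047×6 + 3×100 + 2×118 = 6282 + 300 + 236 = 6818
P = 8829 / 6818 × 100 = 129.4955
Fisher = √(L × P) = √(128.6325 × 129.4955) = 129.0632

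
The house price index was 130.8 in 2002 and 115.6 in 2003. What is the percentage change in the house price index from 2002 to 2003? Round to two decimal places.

-11.62%

Change = (115.6 − 130.8) / 130.8 × 100
       = -15.2 / 130.8 × 100 = -11.6208%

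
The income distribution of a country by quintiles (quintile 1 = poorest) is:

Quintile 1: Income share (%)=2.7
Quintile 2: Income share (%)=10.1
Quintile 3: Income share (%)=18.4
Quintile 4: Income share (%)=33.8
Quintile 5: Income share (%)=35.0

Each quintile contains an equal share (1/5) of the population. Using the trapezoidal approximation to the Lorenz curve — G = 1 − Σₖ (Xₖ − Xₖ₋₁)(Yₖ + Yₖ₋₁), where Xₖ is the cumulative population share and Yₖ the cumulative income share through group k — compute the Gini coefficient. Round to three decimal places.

0.353

Cumulative income shares Yₖ: 0.0270, 0.1280, 0.3120, 0.6500, 1.0000
Σ (Xₖ−Xₖ₋₁)(Yₖ+Yₖ₋₁) = (1/5)(0.0270+0.0000) + (1/5)(0.1280+0.0270) + (1/5)(0.3120+0.1280) + (1/5)(0.6500+0.3120) + (1/5)(1.0000+0.6500)
  = 0.0054 + 0.0310 + 0.0880 + 0.1924 + 0.3300 = 0.6468
G = 1 − 0.6468 = 0.3532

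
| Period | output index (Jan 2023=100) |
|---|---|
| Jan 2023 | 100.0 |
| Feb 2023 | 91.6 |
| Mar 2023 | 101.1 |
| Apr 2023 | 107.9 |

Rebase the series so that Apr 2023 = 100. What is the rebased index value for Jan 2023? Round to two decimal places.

Rebased(Jan 2023) = 100.0 / 107.9 × 100 = 92.6784

92.68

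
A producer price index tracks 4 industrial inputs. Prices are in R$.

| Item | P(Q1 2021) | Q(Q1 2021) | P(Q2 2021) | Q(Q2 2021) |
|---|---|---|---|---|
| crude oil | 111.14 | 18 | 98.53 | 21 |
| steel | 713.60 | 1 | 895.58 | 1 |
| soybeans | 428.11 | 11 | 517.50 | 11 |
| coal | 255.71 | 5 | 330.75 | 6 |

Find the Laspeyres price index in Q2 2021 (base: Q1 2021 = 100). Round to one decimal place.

Laspeyres price index uses base-period quantities as weights.
ΣP(Q2 2021)·Q(Q1 2021) = 98.53×18 + 895.58×1 + 517.50×11 + 330.75×5 = 1773.54 + 895.58 + 5692.5 + 1653.75 = 10015.37
ΣP(Q1 2021)·Q(Q1 2021) = 111.14×18 + 713.60×1 + 428.11×11 + 255.71×5 = 2000.52 + 713.6 + 4709.21 + 1278.55 = 8701.88
Index = 10015.37 / 8701.88 × 100 = 115.0943

115.1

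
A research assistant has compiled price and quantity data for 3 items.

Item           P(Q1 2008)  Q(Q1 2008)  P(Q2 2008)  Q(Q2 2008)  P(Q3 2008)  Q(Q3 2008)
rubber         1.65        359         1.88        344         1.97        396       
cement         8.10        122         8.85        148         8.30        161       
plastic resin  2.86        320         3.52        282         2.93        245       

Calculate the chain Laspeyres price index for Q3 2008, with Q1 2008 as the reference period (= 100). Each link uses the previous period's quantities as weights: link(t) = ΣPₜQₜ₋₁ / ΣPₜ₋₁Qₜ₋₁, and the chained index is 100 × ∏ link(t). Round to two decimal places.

106.95

Link Q1 2008→Q2 2008:
ΣP(Q2 2008)Q(Q1 2008) = 1.88×359 + 8.85×122 + 3.52×320 = 674.92 + 1079.7 + 1126.4 = 2881.02
ΣP(Q1 2008)Q(Q1 2008) = 1.65×359 + 8.10×122 + 2.86×320 = 592.35 + 988.2 + 915.2 = 2495.75
link = 2881.02/2495.75 = 1.154370
Link Q2 2008→Q3 2008:
ΣP(Q3 2008)Q(Q2 2008) = 1.97×344 + 8.30×148 + 2.93×282 = 677.68 + 1228.4 + 826.26 = 2732.34
ΣP(Q2 2008)Q(Q2 2008) = 1.88×344 + 8.85×148 + 3.52×282 = 646.72 + 1309.8 + 992.64 = 2949.16
link = 2732.34/2949.16 = 0.926481
Chained index = 100 × 1.154370 × 0.926481 = 106.9502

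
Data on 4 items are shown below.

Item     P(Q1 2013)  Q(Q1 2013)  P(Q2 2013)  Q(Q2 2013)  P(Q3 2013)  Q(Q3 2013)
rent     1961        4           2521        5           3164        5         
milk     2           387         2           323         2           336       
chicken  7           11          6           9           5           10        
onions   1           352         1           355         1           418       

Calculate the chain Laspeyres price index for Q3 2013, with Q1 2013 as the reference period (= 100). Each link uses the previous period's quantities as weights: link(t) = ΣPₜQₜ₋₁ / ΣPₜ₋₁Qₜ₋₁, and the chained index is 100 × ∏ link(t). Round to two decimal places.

Link Q1 2013→Q2 2013:
ΣP(Q2 2013)Q(Q1 2013) = 2521×4 + 2×387 + 6×11 + 1×352 = 10084 + 774 + 66 + 352 = 11276
ΣP(Q1 2013)Q(Q1 2013) = 1961×4 + 2×387 + 7×11 + 1×352 = 7844 + 774 + 77 + 352 = 9047
link = 11276/9047 = 1.246380
Link Q2 2013→Q3 2013:
ΣP(Q3 2013)Q(Q2 2013) = 3164×5 + 2×323 + 5×9 + 1×355 = 15820 + 646 + 45 + 355 = 16866
ΣP(Q2 2013)Q(Q2 2013) = 2521×5 + 2×323 + 6×9 + 1×355 = 12605 + 646 + 54 + 355 = 13660
link = 16866/13660 = 1.234700
Chained index = 100 × 1.246380 × 1.234700 = 153.8905

153.89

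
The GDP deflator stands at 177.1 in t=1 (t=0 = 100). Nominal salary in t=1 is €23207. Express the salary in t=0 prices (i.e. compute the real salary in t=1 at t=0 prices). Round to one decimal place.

Real = Nominal ÷ (Index/100) = 23207 ÷ (177.1/100)
     = 23207 ÷ 1.771 = 13103.8961

13103.9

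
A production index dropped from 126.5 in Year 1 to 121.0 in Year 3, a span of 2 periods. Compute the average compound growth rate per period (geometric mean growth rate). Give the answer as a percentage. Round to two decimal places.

Growth factor = (121.0/126.5)^(1/2) = (0.956522)^(1/2) = 0.978019
Growth rate = 0.978019 − 1 = -0.021981 = -2.1981%

-2.20%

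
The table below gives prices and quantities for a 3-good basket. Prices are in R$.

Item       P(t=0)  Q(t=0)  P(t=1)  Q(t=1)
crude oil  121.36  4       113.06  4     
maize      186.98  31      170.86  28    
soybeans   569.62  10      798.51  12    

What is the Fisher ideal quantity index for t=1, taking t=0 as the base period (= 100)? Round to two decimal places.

Laspeyres component (base-period weights):
ΣP(t=0)Q(t=1) = 121.36×4 + 186.98×28 + 569.62×12 = 485.44 + 5235.44 + 6835.44 = 12556.32
ΣP(t=0)Q(t=0) = 121.36×4 + 186.98×31 + 569.62×10 = 485.44 + 5796.38 + 5696.2 = 11978.02
L = 12556.32 / 11978.02 × 100 = 104.8280
Paasche component (current-period weights):
ΣP(t=1)Q(t=1) = 113.06×4 + 170.86×28 + 798.51×12 = 452.24 + 4784.08 + 9582.12 = 14818.44
ΣP(t=1)Q(t=0) = 113.06×4 + 170.86×31 + 798.51×10 = 452.24 + 5296.66 + 7985.1 = 13734
P = 14818.44 / 13734 × 100 = 107.8960
Fisher = √(L × P) = √(104.8280 × 107.8960) = 106.3510

106.35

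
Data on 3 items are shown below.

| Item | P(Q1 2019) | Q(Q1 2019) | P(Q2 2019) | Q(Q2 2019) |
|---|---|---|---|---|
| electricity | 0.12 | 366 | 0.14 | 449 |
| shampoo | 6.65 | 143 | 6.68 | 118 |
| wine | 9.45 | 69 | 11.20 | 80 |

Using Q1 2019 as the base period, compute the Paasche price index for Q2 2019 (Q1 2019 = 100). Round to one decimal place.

Paasche price index uses current-period quantities as weights.
ΣP(Q2 2019)·Q(Q2 2019) = 0.14×449 + 6.68×118 + 11.20×80 = 62.86 + 788.24 + 896 = 1747.1
ΣP(Q1 2019)·Q(Q2 2019) = 0.12×449 + 6.65×118 + 9.45×80 = 53.88 + 784.7 + 756 = 1594.58
Index = 1747.1 / 1594.58 × 100 = 109.5649

109.6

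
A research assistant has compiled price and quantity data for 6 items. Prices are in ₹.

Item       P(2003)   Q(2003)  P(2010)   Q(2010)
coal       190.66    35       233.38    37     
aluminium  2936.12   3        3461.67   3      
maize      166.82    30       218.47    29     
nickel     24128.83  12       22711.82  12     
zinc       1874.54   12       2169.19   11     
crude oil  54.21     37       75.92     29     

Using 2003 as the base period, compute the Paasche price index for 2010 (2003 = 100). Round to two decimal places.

Paasche price index uses current-period quantities as weights.
ΣP(2010)·Q(2010) = 233.38×37 + 3461.67×3 + 218.47×29 + 22711.82×12 + 2169.19×11 + 75.92×29 = 8635.06 + 10385.01 + 6335.63 + 272541.84 + 23861.09 + 2201.68 = 323960.31
ΣP(2003)·Q(2010) = 190.66×37 + 2936.12×3 + 166.82×29 + 24128.83×12 + 1874.54×11 + 54.21×29 = 7054.42 + 8808.36 + 4837.78 + 289545.96 + 20619.94 + 1572.09 = 332438.55
Index = 323960.31 / 332438.55 × 100 = 97.4497

97.45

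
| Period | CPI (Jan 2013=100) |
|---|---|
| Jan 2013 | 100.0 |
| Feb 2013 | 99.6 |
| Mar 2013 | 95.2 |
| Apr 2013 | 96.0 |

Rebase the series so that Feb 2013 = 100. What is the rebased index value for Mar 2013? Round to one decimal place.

95.6

Rebased(Mar 2013) = 95.2 / 99.6 × 100 = 95.5823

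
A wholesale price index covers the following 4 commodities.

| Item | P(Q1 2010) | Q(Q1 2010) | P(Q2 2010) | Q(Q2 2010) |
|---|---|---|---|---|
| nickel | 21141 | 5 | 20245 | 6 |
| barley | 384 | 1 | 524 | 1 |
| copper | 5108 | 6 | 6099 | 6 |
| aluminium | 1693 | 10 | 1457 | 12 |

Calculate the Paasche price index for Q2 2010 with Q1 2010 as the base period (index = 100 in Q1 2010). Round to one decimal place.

Paasche price index uses current-period quantities as weights.
ΣP(Q2 2010)·Q(Q2 2010) = 20245×6 + 524×1 + 6099×6 + 1457×12 = 121470 + 524 + 36594 + 17484 = 176072
ΣP(Q1 2010)·Q(Q2 2010) = 21141×6 + 384×1 + 5108×6 + 1693×12 = 126846 + 384 + 30648 + 20316 = 178194
Index = 176072 / 178194 × 100 = 98.8092

98.8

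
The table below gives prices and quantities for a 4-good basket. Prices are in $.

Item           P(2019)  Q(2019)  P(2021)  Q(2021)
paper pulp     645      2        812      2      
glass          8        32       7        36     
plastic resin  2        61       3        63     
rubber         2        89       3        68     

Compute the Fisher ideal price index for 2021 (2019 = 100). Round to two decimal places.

123.90

Laspeyres component (base-period weights):
ΣP(2021)Q(2019) = 812×2 + 7×32 + 3×61 + 3×89 = 1624 + 224 + 183 + 267 = 2298
ΣP(2019)Q(2019) = 645×2 + 8×32 + 2×61 + 2×89 = 1290 + 256 + 122 + 178 = 1846
L = 2298 / 1846 × 100 = 124.4854
Paasche component (current-period weights):
ΣP(2021)Q(2021) = 812×2 + 7×36 + 3×63 + 3×68 = 1624 + 252 + 189 + 204 = 2269
ΣP(2019)Q(2021) = 645×2 + 8×36 + 2×63 + 2×68 = 1290 + 288 + 126 + 136 = 1840
P = 2269 / 1840 × 100 = 123.3152
Fisher = √(L × P) = √(124.4854 × 123.3152) = 123.8989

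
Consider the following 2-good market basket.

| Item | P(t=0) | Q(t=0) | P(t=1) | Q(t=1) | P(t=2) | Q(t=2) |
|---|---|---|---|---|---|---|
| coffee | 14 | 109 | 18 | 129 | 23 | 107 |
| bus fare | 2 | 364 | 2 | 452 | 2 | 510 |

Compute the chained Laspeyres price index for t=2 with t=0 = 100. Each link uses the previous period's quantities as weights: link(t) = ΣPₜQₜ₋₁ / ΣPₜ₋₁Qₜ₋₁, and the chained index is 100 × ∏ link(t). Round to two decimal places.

143.20

Link t=0→t=1:
ΣP(t=1)Q(t=0) = 18×109 + 2×364 = 1962 + 728 = 2690
ΣP(t=0)Q(t=0) = 14×109 + 2×364 = 1526 + 728 = 2254
link = 2690/2254 = 1.193434
Link t=1→t=2:
ΣP(t=2)Q(t=1) = 23×129 + 2×452 = 2967 + 904 = 3871
ΣP(t=1)Q(t=1) = 18×129 + 2×452 = 2322 + 904 = 3226
link = 3871/3226 = 1.199938
Chained index = 100 × 1.193434 × 1.199938 = 143.2047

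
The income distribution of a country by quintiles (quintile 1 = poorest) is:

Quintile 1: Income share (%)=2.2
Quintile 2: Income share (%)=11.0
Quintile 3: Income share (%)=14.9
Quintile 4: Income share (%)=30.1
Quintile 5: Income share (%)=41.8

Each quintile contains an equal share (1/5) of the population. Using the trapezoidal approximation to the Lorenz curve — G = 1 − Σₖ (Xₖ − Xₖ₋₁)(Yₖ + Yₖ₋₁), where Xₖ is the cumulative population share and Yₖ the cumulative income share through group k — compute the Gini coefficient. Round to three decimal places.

0.393

Cumulative income shares Yₖ: 0.0220, 0.1320, 0.2810, 0.5820, 1.0000
Σ (Xₖ−Xₖ₋₁)(Yₖ+Yₖ₋₁) = (1/5)(0.0220+0.0000) + (1/5)(0.1320+0.0220) + (1/5)(0.2810+0.1320) + (1/5)(0.5820+0.2810) + (1/5)(1.0000+0.5820)
  = 0.0044 + 0.0308 + 0.0826 + 0.1726 + 0.3164 = 0.6068
G = 1 − 0.6068 = 0.3932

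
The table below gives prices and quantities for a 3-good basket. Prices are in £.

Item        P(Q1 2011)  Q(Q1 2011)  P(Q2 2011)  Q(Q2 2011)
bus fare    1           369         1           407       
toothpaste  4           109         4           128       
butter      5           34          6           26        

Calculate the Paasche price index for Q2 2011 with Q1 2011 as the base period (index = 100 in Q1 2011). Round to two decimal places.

102.48

Paasche price index uses current-period quantities as weights.
ΣP(Q2 2011)·Q(Q2 2011) = 1×407 + 4×128 + 6×26 = 407 + 512 + 156 = 1075
ΣP(Q1 2011)·Q(Q2 2011) = 1×407 + 4×128 + 5×26 = 407 + 512 + 130 = 1049
Index = 1075 / 1049 × 100 = 102.4786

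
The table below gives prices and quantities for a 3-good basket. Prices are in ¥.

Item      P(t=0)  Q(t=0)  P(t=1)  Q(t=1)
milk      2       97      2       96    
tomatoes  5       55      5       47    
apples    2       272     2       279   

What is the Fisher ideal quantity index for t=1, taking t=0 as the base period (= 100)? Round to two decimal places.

Laspeyres component (base-period weights):
ΣP(t=0)Q(t=1) = 2×96 + 5×47 + 2×279 = 192 + 235 + 558 = 985
ΣP(t=0)Q(t=0) = 2×97 + 5×55 + 2×272 = 194 + 275 + 544 = 1013
L = 985 / 1013 × 100 = 97.2359
Paasche component (current-period weights):
ΣP(t=1)Q(t=1) = 2×96 + 5×47 + 2×279 = 192 + 235 + 558 = 985
ΣP(t=1)Q(t=0) = 2×97 + 5×55 + 2×272 = 194 + 275 + 544 = 1013
P = 985 / 1013 × 100 = 97.2359
Fisher = √(L × P) = √(97.2359 × 97.2359) = 97.2359

97.24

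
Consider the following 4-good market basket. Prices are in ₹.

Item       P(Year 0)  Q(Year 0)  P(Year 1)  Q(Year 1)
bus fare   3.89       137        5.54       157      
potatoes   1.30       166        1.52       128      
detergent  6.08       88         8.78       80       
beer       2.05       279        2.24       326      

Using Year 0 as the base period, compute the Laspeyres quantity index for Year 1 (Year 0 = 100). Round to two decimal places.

Laspeyres quantity index uses base-period prices as weights.
ΣP(Year 0)·Q(Year 1) = 3.89×157 + 1.30×128 + 6.08×80 + 2.05×326 = 610.73 + 166.4 + 486.4 + 668.3 = 1931.83
ΣP(Year 0)·Q(Year 0) = 3.89×137 + 1.30×166 + 6.08×88 + 2.05×279 = 532.93 + 215.8 + 535.04 + 571.95 = 1855.72
Index = 1931.83 / 1855.72 × 100 = 104.1014

104.10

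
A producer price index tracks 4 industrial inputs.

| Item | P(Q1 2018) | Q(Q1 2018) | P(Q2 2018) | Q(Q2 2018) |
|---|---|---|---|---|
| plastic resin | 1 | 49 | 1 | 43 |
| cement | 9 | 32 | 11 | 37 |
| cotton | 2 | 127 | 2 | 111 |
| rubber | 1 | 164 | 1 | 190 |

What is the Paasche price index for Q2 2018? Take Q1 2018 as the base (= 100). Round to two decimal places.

Paasche price index uses current-period quantities as weights.
ΣP(Q2 2018)·Q(Q2 2018) = 1×43 + 11×37 + 2×111 + 1×190 = 43 + 407 + 222 + 190 = 862
ΣP(Q1 2018)·Q(Q2 2018) = 1×43 + 9×37 + 2×111 + 1×190 = 43 + 333 + 222 + 190 = 788
Index = 862 / 788 × 100 = 109.3909

109.39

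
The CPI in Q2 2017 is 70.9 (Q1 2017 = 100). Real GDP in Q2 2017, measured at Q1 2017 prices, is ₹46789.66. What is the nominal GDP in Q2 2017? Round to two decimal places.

Nominal = Real × (Index/100) = 46789.66 × (70.9/100)
        = 46789.66 × 0.709 = 33173.8689

33173.87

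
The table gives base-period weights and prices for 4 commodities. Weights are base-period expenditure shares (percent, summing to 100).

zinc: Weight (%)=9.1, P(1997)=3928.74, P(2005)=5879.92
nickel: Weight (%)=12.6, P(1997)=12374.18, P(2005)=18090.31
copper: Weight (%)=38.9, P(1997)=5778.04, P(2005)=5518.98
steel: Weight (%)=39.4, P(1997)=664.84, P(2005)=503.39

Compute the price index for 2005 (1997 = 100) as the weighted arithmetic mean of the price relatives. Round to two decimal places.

zinc: 9.1 × (5879.92/3928.74) = 9.1 × 1.496643 = 13.6194
nickel: 12.6 × (18090.31/12374.18) = 12.6 × 1.461940 = 18.4204
copper: 38.9 × (5518.98/5778.04) = 38.9 × 0.955165 = 37.1559
steel: 39.4 × (503.39/664.84) = 39.4 × 0.757160 = 29.8321
Index = Σ wᵢ·(p₁ᵢ/p₀ᵢ) = 13.6194 + 18.4204 + 37.1559 + 29.8321 = 99.0279

99.03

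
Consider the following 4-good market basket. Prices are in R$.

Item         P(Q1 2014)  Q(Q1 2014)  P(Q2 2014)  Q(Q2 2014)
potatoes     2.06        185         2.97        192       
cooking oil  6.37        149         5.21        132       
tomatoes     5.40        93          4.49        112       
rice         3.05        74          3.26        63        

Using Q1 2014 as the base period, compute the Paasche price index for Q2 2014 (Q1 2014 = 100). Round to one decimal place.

Paasche price index uses current-period quantities as weights.
ΣP(Q2 2014)·Q(Q2 2014) = 2.97×192 + 5.21×132 + 4.49×112 + 3.26×63 = 570.24 + 687.72 + 502.88 + 205.38 = 1966.22
ΣP(Q1 2014)·Q(Q2 2014) = 2.06×192 + 6.37×132 + 5.40×112 + 3.05×63 = 395.52 + 840.84 + 604.8 + 192.15 = 2033.31
Index = 1966.22 / 2033.31 × 100 = 96.7005

96.7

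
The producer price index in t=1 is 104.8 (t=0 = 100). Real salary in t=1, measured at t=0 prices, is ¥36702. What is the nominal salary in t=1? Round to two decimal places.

Nominal = Real × (Index/100) = 36702 × (104.8/100)
        = 36702 × 1.048 = 38463.6960

38463.70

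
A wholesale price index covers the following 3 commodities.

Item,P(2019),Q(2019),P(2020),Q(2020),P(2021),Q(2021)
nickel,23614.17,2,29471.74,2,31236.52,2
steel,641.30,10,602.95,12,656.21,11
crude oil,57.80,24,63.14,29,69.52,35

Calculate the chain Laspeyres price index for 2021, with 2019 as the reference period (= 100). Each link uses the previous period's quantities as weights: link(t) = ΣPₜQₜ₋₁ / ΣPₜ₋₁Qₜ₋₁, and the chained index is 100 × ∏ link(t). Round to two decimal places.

128.56

Link 2019→2020:
ΣP(2020)Q(2019) = 29471.74×2 + 602.95×10 + 63.14×24 = 58943.48 + 6029.5 + 1515.36 = 66488.34
ΣP(2019)Q(2019) = 23614.17×2 + 641.30×10 + 57.80×24 = 47228.34 + 6413 + 1387.2 = 55028.54
link = 66488.34/55028.54 = 1.208252
Link 2020→2021:
ΣP(2021)Q(2020) = 31236.52×2 + 656.21×12 + 69.52×29 = 62473.04 + 7874.52 + 2016.08 = 72363.64
ΣP(2020)Q(2020) = 29471.74×2 + 602.95×12 + 63.14×29 = 58943.48 + 7235.4 + 1831.06 = 68009.94
link = 72363.64/68009.94 = 1.064016
Chained index = 100 × 1.208252 × 1.064016 = 128.5599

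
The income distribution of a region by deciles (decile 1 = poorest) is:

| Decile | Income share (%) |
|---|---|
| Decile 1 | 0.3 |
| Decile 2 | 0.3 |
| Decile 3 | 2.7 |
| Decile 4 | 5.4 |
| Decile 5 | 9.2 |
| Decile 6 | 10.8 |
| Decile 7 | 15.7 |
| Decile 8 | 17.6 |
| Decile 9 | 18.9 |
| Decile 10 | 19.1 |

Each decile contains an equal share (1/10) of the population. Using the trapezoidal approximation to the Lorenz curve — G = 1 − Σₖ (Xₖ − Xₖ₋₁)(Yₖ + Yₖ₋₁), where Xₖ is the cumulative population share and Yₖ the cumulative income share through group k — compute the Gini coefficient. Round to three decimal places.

Cumulative income shares Yₖ: 0.0030, 0.0060, 0.0330, 0.0870, 0.1790, 0.2870, 0.4440, 0.6200, 0.8090, 1.0000
Σ (Xₖ−Xₖ₋₁)(Yₖ+Yₖ₋₁) = (1/10)(0.0030+0.0000) + (1/10)(0.0060+0.0030) + (1/10)(0.0330+0.0060) + (1/10)(0.0870+0.0330) + (1/10)(0.1790+0.0870) + (1/10)(0.2870+0.1790) + (1/10)(0.4440+0.2870) + (1/10)(0.6200+0.4440) + (1/10)(0.8090+0.6200) + (1/10)(1.0000+0.8090)
  = 0.0003 + 0.0009 + 0.0039 + 0.0120 + 0.0266 + 0.0466 + 0.0731 + 0.1064 + 0.1429 + 0.1809 = 0.5936
G = 1 − 0.5936 = 0.4064

0.406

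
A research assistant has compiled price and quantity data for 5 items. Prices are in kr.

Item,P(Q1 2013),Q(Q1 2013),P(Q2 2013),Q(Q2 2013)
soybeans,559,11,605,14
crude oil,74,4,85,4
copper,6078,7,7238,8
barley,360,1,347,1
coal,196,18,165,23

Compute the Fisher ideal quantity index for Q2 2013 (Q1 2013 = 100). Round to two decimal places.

116.36

Laspeyres component (base-period weights):
ΣP(Q1 2013)Q(Q2 2013) = 559×14 + 74×4 + 6078×8 + 360×1 + 196×23 = 7826 + 296 + 48624 + 360 + 4508 = 61614
ΣP(Q1 2013)Q(Q1 2013) = 559×11 + 74×4 + 6078×7 + 360×1 + 196×18 = 6149 + 296 + 42546 + 360 + 3528 = 52879
L = 61614 / 52879 × 100 = 116.5188
Paasche component (current-period weights):
ΣP(Q2 2013)Q(Q2 2013) = 605×14 + 85×4 + 7238×8 + 347×1 + 165×23 = 8470 + 340 + 57904 + 347 + 3795 = 70856
ΣP(Q2 2013)Q(Q1 2013) = 605×11 + 85×4 + 7238×7 + 347×1 + 165×18 = 6655 + 340 + 50666 + 347 + 2970 = 60978
P = 70856 / 60978 × 100 = 116.1993
Fisher = √(L × P) = √(116.5188 × 116.1993) = 116.3590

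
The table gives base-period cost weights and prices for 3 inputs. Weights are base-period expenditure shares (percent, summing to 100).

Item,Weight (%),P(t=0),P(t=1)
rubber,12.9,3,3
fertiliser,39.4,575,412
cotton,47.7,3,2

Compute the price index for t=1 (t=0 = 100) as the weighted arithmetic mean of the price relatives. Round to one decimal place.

72.9

rubber: 12.9 × (3/3) = 12.9 × 1.000000 = 12.9000
fertiliser: 39.4 × (412/575) = 39.4 × 0.716522 = 28.2310
cotton: 47.7 × (2/3) = 47.7 × 0.666667 = 31.8000
Index = Σ wᵢ·(p₁ᵢ/p₀ᵢ) = 12.9000 + 28.2310 + 31.8000 = 72.9310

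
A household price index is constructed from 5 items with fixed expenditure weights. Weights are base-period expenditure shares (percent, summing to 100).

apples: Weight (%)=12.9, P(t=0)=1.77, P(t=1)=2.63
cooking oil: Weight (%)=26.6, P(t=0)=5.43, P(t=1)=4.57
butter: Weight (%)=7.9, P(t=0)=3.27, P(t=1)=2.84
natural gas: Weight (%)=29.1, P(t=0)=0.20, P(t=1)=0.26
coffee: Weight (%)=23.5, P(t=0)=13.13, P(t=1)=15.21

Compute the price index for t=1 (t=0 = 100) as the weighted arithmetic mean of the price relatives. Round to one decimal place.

apples: 12.9 × (2.63/1.77) = 12.9 × 1.485876 = 19.1678
cooking oil: 26.6 × (4.57/5.43) = 26.6 × 0.841621 = 22.3871
butter: 7.9 × (2.84/3.27) = 7.9 × 0.868502 = 6.8612
natural gas: 29.1 × (0.26/0.20) = 29.1 × 1.300000 = 37.8300
coffee: 23.5 × (15.21/13.13) = 23.5 × 1.158416 = 27.2228
Index = Σ wᵢ·(p₁ᵢ/p₀ᵢ) = 19.1678 + 22.3871 + 6.8612 + 37.8300 + 27.2228 = 113.4688

113.5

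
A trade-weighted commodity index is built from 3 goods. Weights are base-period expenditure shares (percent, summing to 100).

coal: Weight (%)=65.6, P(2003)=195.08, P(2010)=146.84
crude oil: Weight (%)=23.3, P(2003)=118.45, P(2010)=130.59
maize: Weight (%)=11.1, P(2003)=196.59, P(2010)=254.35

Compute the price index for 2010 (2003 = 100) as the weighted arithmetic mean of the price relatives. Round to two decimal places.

89.43

coal: 65.6 × (146.84/195.08) = 65.6 × 0.752717 = 49.3782
crude oil: 23.3 × (130.59/118.45) = 23.3 × 1.102491 = 25.6880
maize: 11.1 × (254.35/196.59) = 11.1 × 1.293809 = 14.3613
Index = Σ wᵢ·(p₁ᵢ/p₀ᵢ) = 49.3782 + 25.6880 + 14.3613 = 89.4275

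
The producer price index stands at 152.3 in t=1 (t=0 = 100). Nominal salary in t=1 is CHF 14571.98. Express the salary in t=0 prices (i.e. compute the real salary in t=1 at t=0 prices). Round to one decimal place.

9567.9

Real = Nominal ÷ (Index/100) = 14571.98 ÷ (152.3/100)
     = 14571.98 ÷ 1.523 = 9567.9448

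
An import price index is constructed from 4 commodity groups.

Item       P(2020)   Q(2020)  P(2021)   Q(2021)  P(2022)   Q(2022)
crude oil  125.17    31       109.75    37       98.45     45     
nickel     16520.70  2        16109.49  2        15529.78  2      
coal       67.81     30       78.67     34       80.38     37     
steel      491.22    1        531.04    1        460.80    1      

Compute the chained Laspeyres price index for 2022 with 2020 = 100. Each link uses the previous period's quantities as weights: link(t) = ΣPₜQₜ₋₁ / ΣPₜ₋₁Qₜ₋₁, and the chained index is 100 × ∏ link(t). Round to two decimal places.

93.70

Link 2020→2021:
ΣP(2021)Q(2020) = 109.75×31 + 16109.49×2 + 78.67×30 + 531.04×1 = 3402.25 + 32218.98 + 2360.1 + 531.04 = 38512.37
ΣP(2020)Q(2020) = 125.17×31 + 16520.70×2 + 67.81×30 + 491.22×1 = 3880.27 + 33041.4 + 2034.3 + 491.22 = 39447.19
link = 38512.37/39447.19 = 0.976302
Link 2021→2022:
ΣP(2022)Q(2021) = 98.45×37 + 15529.78×2 + 80.38×34 + 460.80×1 = 3642.65 + 31059.56 + 2732.92 + 460.8 = 37895.93
ΣP(2021)Q(2021) = 109.75×37 + 16109.49×2 + 78.67×34 + 531.04×1 = 4060.75 + 32218.98 + 2674.78 + 531.04 = 39485.55
link = 37895.93/39485.55 = 0.959742
Chained index = 100 × 0.976302 × 0.959742 = 93.6998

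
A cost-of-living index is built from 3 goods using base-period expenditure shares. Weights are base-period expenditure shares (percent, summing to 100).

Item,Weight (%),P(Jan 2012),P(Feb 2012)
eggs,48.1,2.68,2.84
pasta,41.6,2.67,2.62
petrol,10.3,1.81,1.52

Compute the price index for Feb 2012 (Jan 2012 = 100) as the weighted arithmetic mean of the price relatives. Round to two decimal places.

100.44

eggs: 48.1 × (2.84/2.68) = 48.1 × 1.059701 = 50.9716
pasta: 41.6 × (2.62/2.67) = 41.6 × 0.981273 = 40.8210
petrol: 10.3 × (1.52/1.81) = 10.3 × 0.839779 = 8.6497
Index = Σ wᵢ·(p₁ᵢ/p₀ᵢ) = 50.9716 + 40.8210 + 8.6497 = 100.4423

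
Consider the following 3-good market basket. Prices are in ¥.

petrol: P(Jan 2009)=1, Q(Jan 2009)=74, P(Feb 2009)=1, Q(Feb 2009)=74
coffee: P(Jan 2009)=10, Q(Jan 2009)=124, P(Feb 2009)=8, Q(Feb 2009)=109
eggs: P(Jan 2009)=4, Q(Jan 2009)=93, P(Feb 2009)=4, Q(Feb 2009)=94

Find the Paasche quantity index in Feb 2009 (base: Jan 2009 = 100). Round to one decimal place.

Paasche quantity index uses current-period prices as weights.
ΣP(Feb 2009)·Q(Feb 2009) = 1×74 + 8×109 + 4×94 = 74 + 872 + 376 = 1322
ΣP(Feb 2009)·Q(Jan 2009) = 1×74 + 8×124 + 4×93 = 74 + 992 + 372 = 1438
Index = 1322 / 1438 × 100 = 91.9332

91.9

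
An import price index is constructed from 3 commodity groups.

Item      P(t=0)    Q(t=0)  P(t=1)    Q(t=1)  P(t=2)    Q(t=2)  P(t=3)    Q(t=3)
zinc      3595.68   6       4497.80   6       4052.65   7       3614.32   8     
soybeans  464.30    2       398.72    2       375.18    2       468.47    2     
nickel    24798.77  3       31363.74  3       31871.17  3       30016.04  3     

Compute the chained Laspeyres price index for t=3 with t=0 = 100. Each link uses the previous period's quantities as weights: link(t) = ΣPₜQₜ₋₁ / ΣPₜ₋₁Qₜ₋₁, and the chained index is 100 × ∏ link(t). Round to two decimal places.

Link t=0→t=1:
ΣP(t=1)Q(t=0) = 4497.80×6 + 398.72×2 + 31363.74×3 = 26986.8 + 797.44 + 94091.22 = 121875.46
ΣP(t=0)Q(t=0) = 3595.68×6 + 464.30×2 + 24798.77×3 = 21574.08 + 928.6 + 74396.31 = 96898.99
link = 121875.46/96898.99 = 1.257758
Link t=1→t=2:
ΣP(t=2)Q(t=1) = 4052.65×6 + 375.18×2 + 31871.17×3 = 24315.9 + 750.36 + 95613.51 = 120679.77
ΣP(t=1)Q(t=1) = 4497.80×6 + 398.72×2 + 31363.74×3 = 26986.8 + 797.44 + 94091.22 = 121875.46
link = 120679.77/121875.46 = 0.990189
Link t=2→t=3:
ΣP(t=3)Q(t=2) = 3614.32×7 + 468.47×2 + 30016.04×3 = 25300.24 + 936.94 + 90048.12 = 116285.3
ΣP(t=2)Q(t=2) = 4052.65×7 + 375.18×2 + 31871.17×3 = 28368.55 + 750.36 + 95613.51 = 124732.42
link = 116285.3/124732.42 = 0.932278
Chained index = 100 × 1.257758 × 0.990189 × 0.932278 = 116.1076

116.11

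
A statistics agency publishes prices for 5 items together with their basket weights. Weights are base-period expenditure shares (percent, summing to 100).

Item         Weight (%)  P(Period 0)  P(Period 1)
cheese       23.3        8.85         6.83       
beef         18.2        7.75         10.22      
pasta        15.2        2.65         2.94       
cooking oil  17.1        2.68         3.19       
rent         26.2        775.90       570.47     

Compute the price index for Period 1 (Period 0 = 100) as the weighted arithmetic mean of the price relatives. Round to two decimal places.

cheese: 23.3 × (6.83/8.85) = 23.3 × 0.771751 = 17.9818
beef: 18.2 × (10.22/7.75) = 18.2 × 1.318710 = 24.0005
pasta: 15.2 × (2.94/2.65) = 15.2 × 1.109434 = 16.8634
cooking oil: 17.1 × (3.19/2.68) = 17.1 × 1.190299 = 20.3541
rent: 26.2 × (570.47/775.90) = 26.2 × 0.735236 = 19.2632
Index = Σ wᵢ·(p₁ᵢ/p₀ᵢ) = 17.9818 + 24.0005 + 16.8634 + 20.3541 + 19.2632 = 98.4630

98.46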